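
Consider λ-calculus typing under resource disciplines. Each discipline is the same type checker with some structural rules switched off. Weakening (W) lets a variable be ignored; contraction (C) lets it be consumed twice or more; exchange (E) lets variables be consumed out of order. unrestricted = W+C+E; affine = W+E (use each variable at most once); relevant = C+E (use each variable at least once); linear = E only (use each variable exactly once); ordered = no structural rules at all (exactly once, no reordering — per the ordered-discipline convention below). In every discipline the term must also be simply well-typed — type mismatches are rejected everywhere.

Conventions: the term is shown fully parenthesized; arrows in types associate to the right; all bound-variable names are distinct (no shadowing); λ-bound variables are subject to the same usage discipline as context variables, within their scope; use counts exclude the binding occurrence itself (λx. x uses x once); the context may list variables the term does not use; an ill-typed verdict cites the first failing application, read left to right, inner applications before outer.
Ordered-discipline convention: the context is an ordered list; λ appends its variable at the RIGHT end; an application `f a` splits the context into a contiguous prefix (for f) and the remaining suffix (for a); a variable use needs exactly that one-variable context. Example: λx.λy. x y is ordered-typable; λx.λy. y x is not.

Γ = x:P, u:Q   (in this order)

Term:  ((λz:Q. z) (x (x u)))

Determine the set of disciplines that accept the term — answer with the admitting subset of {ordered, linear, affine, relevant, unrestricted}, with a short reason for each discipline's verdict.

admitted in: none
use counts: x ×2; u ×1; z (bound) ×1
left-to-right use order: z, x, x, u
typing: ill-typed: non-arrow in function slot: P
ordered ✗ (the type mismatch rejects it)
linear ✗ (not simply typable)
affine ✗ (fails simple typing)
relevant ✗ (a type mismatch blocks all five)
unrestricted ✗ (the type mismatch rejects it)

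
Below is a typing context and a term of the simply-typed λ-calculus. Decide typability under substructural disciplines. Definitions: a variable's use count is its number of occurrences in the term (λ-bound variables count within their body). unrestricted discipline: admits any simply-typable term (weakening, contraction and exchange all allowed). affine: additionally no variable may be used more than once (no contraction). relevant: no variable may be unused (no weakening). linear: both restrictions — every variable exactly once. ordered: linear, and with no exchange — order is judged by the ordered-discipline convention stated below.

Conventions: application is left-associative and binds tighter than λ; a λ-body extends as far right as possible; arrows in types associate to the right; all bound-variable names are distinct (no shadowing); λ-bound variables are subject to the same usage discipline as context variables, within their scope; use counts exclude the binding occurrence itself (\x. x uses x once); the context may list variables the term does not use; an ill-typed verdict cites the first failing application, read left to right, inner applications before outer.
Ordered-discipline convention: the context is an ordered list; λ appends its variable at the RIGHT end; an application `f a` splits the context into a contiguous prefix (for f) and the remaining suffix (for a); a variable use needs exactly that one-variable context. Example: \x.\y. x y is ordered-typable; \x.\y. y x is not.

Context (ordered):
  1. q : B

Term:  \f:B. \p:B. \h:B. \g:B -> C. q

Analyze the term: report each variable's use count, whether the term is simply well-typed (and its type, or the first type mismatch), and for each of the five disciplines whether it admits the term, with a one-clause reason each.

counts: q: 1, f (λ-bound): 0, p (λ-bound): 0, h (λ-bound): 0, g (λ-bound): 0
uses in reading order: q
typing: ✓ — B -> B -> B -> (B -> C) -> B
ordered: ✗ — f, p, h, g never used (weakening)
linear: ✗ — f, p, h, g never used (weakening)
affine: ✓ — at most one use each (q, f, p, h, g)
relevant: ✗ — f, p, h, g never used (weakening)
unrestricted: ✓ — typability at B -> B -> B -> (B -> C) -> B is all that's needed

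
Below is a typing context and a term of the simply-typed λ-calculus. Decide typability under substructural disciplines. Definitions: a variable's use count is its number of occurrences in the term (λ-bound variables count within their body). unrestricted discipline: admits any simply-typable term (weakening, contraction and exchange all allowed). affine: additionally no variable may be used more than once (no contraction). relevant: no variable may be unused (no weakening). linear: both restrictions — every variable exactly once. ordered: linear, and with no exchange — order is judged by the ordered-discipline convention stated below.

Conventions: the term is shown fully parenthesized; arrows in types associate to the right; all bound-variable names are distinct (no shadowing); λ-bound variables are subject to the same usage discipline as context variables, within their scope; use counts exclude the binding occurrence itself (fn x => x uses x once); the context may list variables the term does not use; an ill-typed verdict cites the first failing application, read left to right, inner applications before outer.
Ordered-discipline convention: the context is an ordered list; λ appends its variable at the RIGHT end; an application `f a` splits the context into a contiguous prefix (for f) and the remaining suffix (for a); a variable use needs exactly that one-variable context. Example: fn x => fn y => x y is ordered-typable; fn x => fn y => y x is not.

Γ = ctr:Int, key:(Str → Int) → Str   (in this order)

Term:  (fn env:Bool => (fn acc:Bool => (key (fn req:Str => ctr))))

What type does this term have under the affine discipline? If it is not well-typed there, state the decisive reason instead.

term : Bool → Bool → Str
usage: ctr: 1×, key: 1×, env [bound]: 0×, acc [bound]: 0×, req [bound]: 0×
left-to-right use order: key, ctr
typing: well-typed at Bool → Bool → Str
summary: ordered ✗, linear ✗, affine ✓, relevant ✗, unrestricted ✓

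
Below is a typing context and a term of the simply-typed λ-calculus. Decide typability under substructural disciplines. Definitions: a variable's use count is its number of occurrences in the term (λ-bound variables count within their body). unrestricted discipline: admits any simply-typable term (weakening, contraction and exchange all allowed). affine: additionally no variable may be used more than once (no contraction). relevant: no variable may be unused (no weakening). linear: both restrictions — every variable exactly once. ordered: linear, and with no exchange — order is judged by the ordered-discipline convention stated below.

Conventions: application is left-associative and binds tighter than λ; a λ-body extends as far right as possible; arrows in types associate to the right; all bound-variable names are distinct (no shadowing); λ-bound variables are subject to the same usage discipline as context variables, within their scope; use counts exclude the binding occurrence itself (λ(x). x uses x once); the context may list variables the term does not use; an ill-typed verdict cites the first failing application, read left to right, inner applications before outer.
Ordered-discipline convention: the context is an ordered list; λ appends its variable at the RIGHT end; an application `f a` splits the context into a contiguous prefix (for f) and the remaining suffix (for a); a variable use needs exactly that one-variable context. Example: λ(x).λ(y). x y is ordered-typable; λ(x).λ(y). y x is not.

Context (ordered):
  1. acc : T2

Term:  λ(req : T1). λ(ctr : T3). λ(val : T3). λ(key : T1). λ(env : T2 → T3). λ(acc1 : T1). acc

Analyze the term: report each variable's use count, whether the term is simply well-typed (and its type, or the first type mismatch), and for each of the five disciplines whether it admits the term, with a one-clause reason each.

usage: acc: 1×; req [bound]: 0×; ctr [bound]: 0×; val [bound]: 0×; key [bound]: 0×; env [bound]: 0×; acc1 [bound]: 0×
order of uses: acc
typing: well-typed at T1 → T3 → T3 → T1 → (T2 → T3) → T1 → T2
ordered ✗ (req, ctr, val, key, env, acc1 never used (weakening))
linear ✗ (req, ctr, val, key, env, acc1 never used (weakening))
affine ✓ (at most one use each (acc, req, ctr, val, key, env, acc1))
relevant ✗ (req, ctr, val, key, env, acc1 never used (weakening))
unrestricted ✓ (well-typed at T1 → T3 → T3 → T1 → (T2 → T3) → T1 → T2; no restrictions here)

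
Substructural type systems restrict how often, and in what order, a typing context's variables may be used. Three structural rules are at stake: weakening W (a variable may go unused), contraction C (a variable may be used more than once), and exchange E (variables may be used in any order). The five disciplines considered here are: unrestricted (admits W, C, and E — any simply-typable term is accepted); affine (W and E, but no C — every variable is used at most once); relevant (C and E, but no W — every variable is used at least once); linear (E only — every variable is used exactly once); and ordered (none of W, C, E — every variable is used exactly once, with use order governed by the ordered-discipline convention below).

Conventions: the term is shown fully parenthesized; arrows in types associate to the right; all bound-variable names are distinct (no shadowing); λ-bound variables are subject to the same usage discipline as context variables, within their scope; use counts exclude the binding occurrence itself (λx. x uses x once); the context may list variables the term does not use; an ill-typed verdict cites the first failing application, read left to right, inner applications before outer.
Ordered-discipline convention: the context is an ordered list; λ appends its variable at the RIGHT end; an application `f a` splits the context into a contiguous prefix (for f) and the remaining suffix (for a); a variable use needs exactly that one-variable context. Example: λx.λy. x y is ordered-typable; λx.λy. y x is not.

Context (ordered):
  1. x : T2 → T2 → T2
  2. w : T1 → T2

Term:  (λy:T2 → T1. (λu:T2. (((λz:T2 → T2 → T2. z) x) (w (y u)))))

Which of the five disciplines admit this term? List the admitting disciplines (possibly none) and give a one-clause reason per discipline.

admitting disciplines: ordered, linear, affine, relevant, unrestricted
use counts: x: 1; w: 1; y (λ-bound): 1; u (λ-bound): 1; z (λ-bound): 1
order of uses: z, x, w, y, u
typing: the term checks, with type (T2 → T1) → T2 → T2 → T2
ordered: ✓ — x, w, y, u, z once each; derivable with no W/C/E
linear: ✓ — each of x, w, y, u, z used exactly once
affine: ✓ — none of x, w, y, u, z used more than once
relevant: ✓ — every one of x, w, y, u, z appears
unrestricted: ✓ — well-typed at (T2 → T1) → T2 → T2 → T2; no restrictions here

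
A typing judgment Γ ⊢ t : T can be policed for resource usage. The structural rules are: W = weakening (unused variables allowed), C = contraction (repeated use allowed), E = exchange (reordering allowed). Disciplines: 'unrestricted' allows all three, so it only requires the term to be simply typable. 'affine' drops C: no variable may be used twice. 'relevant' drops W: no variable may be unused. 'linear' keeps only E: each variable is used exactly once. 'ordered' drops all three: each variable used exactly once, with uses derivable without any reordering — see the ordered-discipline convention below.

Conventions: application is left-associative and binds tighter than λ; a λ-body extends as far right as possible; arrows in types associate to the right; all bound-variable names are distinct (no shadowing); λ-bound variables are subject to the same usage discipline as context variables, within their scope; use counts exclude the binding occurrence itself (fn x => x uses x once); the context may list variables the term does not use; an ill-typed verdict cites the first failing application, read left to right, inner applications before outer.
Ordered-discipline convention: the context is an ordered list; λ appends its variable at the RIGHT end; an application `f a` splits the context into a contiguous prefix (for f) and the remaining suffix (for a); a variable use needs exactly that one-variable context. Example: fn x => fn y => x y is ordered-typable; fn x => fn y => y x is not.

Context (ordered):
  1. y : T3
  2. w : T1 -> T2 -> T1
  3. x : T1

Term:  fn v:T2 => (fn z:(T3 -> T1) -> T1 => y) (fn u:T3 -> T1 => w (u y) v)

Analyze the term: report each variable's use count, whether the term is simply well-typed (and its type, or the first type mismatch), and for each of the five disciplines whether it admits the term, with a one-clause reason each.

variable uses: y ×2, w ×1, x ×0, v (bound) ×1, z (bound) ×0, u (bound) ×1
order of uses: y, w, u, y, v
typing: well-typed at T2 -> T3
ordered ✗ (uses contraction: y ×2; x, z left unused)
linear ✗ (uses contraction: y ×2; x, z left unused)
affine ✗ (uses contraction: y ×2)
relevant ✗ (x, z left unused)
unrestricted ✓ (type-checks (T2 -> T3) and nothing is barred)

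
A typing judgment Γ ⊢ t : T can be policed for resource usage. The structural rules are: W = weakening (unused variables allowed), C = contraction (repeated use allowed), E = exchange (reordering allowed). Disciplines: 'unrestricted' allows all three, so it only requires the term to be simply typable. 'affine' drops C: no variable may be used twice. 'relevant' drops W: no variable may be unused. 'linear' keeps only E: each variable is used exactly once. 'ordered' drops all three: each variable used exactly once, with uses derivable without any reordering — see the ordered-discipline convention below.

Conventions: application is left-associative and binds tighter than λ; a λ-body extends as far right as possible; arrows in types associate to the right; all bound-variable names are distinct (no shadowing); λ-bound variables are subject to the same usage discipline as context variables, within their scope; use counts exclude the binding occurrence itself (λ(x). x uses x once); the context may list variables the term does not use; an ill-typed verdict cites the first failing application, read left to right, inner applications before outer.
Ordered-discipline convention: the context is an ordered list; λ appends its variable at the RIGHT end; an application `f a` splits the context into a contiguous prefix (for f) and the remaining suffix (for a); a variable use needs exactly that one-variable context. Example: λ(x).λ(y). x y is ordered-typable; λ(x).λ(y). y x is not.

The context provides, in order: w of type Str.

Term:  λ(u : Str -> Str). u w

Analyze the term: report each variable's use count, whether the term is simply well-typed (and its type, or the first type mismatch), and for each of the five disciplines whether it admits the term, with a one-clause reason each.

counts: w: 1; u [bound]: 1
uses in reading order: u, w
typing: the term checks, with type (Str -> Str) -> Str
ordered ✗ (no contiguous prefix/suffix split fits u, w)
linear ✓ (w, u: one use apiece)
affine ✓ (none of w, u used more than once)
relevant ✓ (none of w, u goes unused)
unrestricted ✓ (well-typed at (Str -> Str) -> Str; no restrictions here)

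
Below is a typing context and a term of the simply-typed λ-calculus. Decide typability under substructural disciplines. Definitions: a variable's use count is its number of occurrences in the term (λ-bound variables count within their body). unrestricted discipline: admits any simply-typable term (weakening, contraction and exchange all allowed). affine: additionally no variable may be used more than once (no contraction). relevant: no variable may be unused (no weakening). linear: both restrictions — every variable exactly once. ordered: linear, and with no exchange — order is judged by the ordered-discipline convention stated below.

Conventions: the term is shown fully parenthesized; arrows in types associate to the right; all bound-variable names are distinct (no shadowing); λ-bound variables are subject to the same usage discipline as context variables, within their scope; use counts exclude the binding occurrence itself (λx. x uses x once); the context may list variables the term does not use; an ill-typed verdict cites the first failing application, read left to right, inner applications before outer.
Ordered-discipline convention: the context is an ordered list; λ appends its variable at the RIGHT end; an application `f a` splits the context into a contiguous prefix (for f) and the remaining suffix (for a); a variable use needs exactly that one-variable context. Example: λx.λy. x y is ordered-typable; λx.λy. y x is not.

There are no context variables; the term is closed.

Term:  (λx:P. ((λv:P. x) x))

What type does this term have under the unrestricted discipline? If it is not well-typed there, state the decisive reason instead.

term : P -> P
variable uses: x (bound): 2; v (bound): 0
left-to-right use order: x, x
typing: the term checks, with type P -> P
all disciplines: ordered ✗ | linear ✗ | affine ✗ | relevant ✗ | unrestricted ✓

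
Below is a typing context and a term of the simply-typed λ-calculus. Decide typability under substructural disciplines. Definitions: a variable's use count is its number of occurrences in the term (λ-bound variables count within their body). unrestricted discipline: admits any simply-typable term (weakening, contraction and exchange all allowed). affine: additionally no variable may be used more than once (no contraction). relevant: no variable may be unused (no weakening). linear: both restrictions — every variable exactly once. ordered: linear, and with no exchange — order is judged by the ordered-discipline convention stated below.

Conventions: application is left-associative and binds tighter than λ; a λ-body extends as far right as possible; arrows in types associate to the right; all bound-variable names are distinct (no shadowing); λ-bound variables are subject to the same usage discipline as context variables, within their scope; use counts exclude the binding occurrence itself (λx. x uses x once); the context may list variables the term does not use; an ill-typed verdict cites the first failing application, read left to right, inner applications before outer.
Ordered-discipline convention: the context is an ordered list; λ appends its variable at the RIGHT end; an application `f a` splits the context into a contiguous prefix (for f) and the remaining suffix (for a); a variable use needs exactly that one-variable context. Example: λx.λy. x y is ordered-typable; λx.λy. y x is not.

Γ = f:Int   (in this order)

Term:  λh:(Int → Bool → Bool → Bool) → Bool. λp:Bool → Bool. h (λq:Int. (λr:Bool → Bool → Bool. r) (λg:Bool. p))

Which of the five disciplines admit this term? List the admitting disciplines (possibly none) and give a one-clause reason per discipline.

admitting disciplines: affine, unrestricted
variable uses: f ×0; h (λ-bound) ×1; p (λ-bound) ×1; q (λ-bound) ×0; r (λ-bound) ×1; g (λ-bound) ×0
use order (left to right): h, r, p
typing: the term checks, with type ((Int → Bool → Bool → Bool) → Bool) → (Bool → Bool) → Bool
ordered ✗ (f, q, g left unused)
linear ✗ (f, q, g left unused)
affine ✓ (none of f, h, p, q, r, g used more than once)
relevant ✗ (f, q, g left unused)
unrestricted ✓ (type-checks (((Int → Bool → Bool → Bool) → Bool) → (Bool → Bool) → Bool) and nothing is barred)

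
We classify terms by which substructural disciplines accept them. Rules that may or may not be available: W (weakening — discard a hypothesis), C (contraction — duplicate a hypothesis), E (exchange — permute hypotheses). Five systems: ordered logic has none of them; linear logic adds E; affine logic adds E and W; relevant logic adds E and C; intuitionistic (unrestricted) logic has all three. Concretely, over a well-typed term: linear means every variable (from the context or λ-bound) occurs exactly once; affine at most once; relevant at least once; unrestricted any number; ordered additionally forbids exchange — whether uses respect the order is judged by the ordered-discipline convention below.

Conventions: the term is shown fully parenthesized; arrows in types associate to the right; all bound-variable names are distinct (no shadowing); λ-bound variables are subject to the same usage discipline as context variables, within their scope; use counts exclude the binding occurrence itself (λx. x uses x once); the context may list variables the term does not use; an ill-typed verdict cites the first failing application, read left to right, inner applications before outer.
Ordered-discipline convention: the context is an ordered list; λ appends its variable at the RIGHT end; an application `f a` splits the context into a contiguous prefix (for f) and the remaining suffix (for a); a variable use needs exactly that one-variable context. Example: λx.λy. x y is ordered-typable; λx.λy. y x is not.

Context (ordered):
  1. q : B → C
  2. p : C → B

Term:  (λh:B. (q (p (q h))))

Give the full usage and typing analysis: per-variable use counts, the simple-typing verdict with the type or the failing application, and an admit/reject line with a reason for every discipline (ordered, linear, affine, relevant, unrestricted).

usage: q: 2×; p: 1×; h (λ-bound): 1×
order of uses: q, p, q, h
typing: well-typed at B → C
ordered: ✗, needs contraction — q ×2
linear: ✗, needs contraction — q ×2
affine: ✗, needs contraction — q ×2
relevant: ✓, none of q, p, h goes unused
unrestricted: ✓, well-typed at B → C; no restrictions here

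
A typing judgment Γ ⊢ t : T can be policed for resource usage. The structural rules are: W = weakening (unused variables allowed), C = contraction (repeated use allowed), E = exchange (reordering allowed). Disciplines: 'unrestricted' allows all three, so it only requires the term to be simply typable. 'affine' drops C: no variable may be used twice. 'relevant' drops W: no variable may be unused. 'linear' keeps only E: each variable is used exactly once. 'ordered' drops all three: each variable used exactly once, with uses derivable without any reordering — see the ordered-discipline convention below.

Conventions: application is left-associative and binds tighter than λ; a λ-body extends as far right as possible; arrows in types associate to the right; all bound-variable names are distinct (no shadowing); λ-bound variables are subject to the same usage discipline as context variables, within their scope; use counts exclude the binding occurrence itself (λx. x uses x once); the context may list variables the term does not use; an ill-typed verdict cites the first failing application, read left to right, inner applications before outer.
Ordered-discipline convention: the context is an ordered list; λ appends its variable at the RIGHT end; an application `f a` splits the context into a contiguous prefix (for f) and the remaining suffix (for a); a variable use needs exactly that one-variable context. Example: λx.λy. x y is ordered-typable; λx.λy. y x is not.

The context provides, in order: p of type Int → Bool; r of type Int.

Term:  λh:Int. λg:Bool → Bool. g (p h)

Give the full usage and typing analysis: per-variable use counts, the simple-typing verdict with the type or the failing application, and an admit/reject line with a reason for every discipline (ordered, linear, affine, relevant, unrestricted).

usage: p: 1; r: 0; h (λ-bound): 1; g (λ-bound): 1
left-to-right use order: g, p, h
typing: ✓ — Int → (Bool → Bool) → Bool
ordered: ✗ — needs weakening: r unused
linear: ✗ — needs weakening: r unused
affine: ✓ — none of p, r, h, g used more than once
relevant: ✗ — needs weakening: r unused
unrestricted: ✓ — simply typable at Int → (Bool → Bool) → Bool; W, C, E all held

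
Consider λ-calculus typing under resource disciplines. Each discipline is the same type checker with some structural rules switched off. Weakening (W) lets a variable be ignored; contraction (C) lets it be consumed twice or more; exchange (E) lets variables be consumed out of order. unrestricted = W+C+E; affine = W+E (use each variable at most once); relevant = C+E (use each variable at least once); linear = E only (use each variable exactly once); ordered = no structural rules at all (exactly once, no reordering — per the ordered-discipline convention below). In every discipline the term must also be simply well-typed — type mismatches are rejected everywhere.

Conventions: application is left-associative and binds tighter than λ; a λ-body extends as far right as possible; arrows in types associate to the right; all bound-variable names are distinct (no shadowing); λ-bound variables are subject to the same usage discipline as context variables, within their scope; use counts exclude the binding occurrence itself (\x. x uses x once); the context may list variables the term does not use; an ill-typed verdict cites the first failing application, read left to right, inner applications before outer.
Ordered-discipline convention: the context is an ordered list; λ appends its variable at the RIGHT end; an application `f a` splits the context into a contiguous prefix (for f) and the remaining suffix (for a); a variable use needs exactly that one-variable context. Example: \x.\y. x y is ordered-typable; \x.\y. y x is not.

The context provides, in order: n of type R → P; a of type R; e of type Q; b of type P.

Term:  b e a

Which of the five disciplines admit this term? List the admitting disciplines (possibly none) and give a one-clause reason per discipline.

admitted by: none
counts: n ×0; a ×1; e ×1; b ×1
uses in reading order: b, e, a
typing: ill-typed: applying a non-function (P)
ordered ✗ (a type mismatch blocks all five)
linear ✗ (the type mismatch rejects it)
affine ✗ (not simply typable)
relevant ✗ (fails simple typing)
unrestricted ✗ (a type mismatch blocks all five)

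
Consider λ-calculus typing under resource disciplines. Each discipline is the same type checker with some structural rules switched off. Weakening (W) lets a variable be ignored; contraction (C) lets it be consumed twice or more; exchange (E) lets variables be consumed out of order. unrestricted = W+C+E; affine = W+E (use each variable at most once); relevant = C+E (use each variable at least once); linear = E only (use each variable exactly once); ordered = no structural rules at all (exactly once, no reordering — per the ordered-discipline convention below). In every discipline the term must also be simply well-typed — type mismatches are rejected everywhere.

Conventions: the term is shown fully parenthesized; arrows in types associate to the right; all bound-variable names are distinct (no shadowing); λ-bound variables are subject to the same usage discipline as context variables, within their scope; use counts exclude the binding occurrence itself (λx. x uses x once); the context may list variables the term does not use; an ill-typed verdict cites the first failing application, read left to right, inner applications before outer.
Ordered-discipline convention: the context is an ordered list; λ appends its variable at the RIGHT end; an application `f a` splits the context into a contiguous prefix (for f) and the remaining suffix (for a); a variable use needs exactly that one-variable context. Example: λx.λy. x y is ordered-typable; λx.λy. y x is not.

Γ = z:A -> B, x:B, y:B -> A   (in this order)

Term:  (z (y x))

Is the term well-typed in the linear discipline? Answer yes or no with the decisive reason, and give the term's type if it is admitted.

yes — z, x, y: one use apiece; term : B
counts: z: 1×; x: 1×; y: 1×
left-to-right use order: z, y, x
typing: well-typed at B
per-discipline verdicts: ordered ✗, linear ✓, affine ✓, relevant ✓, unrestricted ✓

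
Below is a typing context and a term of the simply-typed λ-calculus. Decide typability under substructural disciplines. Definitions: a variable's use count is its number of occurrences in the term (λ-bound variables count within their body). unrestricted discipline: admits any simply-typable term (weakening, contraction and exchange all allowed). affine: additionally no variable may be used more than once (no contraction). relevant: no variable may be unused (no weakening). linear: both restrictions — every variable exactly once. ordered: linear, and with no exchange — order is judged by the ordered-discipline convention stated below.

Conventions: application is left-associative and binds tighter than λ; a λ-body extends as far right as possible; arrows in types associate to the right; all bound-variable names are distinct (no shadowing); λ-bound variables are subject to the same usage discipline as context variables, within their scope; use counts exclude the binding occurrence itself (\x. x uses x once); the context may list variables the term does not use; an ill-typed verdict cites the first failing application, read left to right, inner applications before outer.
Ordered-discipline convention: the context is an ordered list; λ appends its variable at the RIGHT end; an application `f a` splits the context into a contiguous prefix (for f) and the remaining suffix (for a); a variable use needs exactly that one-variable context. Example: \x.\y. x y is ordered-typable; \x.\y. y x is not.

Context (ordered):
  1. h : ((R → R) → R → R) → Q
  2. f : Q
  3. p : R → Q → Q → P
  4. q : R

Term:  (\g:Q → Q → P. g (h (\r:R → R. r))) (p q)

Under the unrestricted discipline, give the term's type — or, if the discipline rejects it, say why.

term : Q → P
counts: h: 1; f: 0; p: 1; q: 1; g (bound): 1; r (bound): 1
order of uses: g, h, r, p, q
typing: well-typed at Q → P
across the five disciplines: ordered ✗, linear ✗, affine ✓, relevant ✗, unrestricted ✓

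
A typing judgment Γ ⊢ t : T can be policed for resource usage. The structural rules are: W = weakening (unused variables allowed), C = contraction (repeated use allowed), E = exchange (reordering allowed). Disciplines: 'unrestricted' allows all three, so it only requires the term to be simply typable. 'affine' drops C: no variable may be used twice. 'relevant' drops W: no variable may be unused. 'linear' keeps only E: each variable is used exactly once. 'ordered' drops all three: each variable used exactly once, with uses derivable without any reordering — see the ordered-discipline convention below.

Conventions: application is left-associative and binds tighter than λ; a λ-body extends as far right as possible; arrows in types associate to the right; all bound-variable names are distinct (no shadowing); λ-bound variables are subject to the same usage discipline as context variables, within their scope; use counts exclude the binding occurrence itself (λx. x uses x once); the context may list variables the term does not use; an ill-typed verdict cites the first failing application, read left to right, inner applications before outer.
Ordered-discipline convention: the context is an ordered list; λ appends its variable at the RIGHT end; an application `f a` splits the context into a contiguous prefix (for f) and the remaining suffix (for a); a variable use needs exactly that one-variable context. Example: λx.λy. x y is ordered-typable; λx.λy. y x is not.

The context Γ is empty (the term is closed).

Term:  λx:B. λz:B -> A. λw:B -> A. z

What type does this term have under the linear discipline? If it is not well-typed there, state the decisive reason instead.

not well-typed under linear — unused: x, w — weakening required
usage: x [bound]: 0, z [bound]: 1, w [bound]: 0
left-to-right use order: z
typing: the term checks, with type B -> (B -> A) -> (B -> A) -> B -> A
all disciplines: ordered ✗ · linear ✗ · affine ✓ · relevant ✗ · unrestricted ✓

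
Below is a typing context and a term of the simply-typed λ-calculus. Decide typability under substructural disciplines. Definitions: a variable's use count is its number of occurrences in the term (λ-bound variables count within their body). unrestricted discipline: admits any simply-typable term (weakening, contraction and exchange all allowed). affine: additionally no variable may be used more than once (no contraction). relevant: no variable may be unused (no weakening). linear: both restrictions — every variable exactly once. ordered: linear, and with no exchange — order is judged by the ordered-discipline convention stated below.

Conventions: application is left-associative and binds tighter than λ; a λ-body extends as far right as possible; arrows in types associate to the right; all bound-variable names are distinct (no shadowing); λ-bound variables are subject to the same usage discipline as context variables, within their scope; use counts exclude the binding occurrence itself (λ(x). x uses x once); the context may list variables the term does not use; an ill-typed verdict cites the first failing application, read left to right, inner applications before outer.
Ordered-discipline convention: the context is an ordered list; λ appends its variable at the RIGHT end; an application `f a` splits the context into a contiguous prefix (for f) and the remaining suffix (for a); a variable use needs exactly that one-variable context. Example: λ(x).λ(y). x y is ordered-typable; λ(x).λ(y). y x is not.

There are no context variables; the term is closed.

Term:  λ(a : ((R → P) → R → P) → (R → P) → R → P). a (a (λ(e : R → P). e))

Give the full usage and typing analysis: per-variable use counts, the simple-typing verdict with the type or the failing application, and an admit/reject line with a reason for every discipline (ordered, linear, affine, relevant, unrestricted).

counts: a [bound]: 2×, e [bound]: 1×
order of uses: a, a, e
typing: well-typed — term : (((R → P) → R → P) → (R → P) → R → P) → (R → P) → R → P
ordered: ✗ — a ×2 used more than once (contraction)
linear: ✗ — a ×2 used more than once (contraction)
affine: ✗ — a ×2 used more than once (contraction)
relevant: ✓ — a, e: all used, weakening unneeded
unrestricted: ✓ — well-typed at (((R → P) → R → P) → (R → P) → R → P) → (R → P) → R → P; no restrictions here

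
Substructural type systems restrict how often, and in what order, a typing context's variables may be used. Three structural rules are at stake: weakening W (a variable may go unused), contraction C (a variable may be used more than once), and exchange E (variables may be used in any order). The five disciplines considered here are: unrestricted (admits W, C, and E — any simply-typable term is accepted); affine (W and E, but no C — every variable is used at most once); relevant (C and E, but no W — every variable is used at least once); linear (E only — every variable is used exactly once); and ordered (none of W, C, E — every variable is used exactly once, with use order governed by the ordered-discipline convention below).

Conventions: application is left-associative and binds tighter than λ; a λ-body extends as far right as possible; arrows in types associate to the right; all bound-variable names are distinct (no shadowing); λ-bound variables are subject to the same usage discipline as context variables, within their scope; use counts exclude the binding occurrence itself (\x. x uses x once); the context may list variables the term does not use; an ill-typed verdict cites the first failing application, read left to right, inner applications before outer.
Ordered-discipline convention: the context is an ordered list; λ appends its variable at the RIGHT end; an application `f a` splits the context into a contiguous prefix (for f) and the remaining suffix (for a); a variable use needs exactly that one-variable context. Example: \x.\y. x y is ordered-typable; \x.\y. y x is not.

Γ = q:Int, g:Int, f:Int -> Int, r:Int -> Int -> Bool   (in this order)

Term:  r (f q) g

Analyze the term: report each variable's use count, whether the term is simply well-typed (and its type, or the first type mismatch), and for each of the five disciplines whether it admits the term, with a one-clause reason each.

usage: q ×1; g ×1; f ×1; r ×1
left-to-right use order: r, f, q, g
typing: the term checks, with type Bool
ordered: ✗ — needs exchange: uses follow r, f, q, g
linear: ✓ — q, g, f, r: one use apiece
affine: ✓ — q, g, f, r: no repeats, contraction unneeded
relevant: ✓ — at least one use each (q, g, f, r)
unrestricted: ✓ — simply typable at Bool; W, C, E all held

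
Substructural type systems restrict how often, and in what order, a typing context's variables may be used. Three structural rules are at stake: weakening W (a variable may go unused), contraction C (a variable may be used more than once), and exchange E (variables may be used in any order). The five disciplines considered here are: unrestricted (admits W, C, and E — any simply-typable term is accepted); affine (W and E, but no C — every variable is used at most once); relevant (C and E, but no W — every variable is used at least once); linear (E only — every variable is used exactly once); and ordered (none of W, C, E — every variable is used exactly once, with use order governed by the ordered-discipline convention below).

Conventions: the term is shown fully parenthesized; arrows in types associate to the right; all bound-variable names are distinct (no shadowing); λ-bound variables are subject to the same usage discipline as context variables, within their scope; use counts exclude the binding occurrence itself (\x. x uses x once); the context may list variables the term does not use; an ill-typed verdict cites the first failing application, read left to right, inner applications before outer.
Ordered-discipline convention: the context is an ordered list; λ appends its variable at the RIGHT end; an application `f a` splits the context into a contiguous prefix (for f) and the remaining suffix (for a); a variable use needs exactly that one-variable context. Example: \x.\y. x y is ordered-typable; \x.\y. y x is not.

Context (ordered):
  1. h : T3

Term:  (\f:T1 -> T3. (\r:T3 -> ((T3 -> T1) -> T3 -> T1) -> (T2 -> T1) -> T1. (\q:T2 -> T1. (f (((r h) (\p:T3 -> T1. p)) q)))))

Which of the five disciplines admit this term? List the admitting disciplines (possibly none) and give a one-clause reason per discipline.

admitted by: linear, affine, relevant, unrestricted
counts: h=1; f [bound]=1; r [bound]=1; q [bound]=1; p [bound]=1
use order (left to right): f, r, h, p, q
typing: well-typed at (T1 -> T3) -> (T3 -> ((T3 -> T1) -> T3 -> T1) -> (T2 -> T1) -> T1) -> (T2 -> T1) -> T3
ordered: ✗, needs exchange: uses follow f, r, h, p, q
linear: ✓, each of h, f, r, q, p used exactly once
affine: ✓, h, f, r, q, p: no repeats, contraction unneeded
relevant: ✓, h, f, r, q, p: all used, weakening unneeded
unrestricted: ✓, type-checks ((T1 -> T3) -> (T3 -> ((T3 -> T1) -> T3 -> T1) -> (T2 -> T1) -> T1) -> (T2 -> T1) -> T3) and nothing is barred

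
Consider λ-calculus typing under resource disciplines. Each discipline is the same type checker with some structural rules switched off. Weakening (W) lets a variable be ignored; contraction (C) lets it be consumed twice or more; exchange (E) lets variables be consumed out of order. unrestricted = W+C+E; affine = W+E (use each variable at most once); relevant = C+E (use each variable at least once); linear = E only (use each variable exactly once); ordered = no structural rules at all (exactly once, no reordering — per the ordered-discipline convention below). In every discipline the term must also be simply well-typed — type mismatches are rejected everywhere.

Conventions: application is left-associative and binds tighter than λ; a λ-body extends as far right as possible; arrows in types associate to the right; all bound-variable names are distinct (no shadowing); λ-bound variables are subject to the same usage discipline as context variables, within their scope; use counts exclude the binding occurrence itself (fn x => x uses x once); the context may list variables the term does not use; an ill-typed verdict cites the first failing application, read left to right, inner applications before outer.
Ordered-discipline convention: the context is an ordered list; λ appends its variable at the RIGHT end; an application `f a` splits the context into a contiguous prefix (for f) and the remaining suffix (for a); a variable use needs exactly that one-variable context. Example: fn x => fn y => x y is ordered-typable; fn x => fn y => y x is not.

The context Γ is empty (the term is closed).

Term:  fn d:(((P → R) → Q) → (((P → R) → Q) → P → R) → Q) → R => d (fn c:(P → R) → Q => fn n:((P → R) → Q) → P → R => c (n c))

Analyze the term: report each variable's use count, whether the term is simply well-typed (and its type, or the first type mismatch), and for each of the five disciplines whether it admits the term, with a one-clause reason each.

use counts: d (λ-bound) ×1; c (λ-bound) ×2; n (λ-bound) ×1
order of uses: d, c, n, c
typing: well-typed — term : ((((P → R) → Q) → (((P → R) → Q) → P → R) → Q) → R) → R
ordered ✗ (uses contraction: c ×2)
linear ✗ (uses contraction: c ×2)
affine ✗ (uses contraction: c ×2)
relevant ✓ (at least one use each (d, c, n))
unrestricted ✓ (well-typed at ((((P → R) → Q) → (((P → R) → Q) → P → R) → Q) → R) → R; no restrictions here)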